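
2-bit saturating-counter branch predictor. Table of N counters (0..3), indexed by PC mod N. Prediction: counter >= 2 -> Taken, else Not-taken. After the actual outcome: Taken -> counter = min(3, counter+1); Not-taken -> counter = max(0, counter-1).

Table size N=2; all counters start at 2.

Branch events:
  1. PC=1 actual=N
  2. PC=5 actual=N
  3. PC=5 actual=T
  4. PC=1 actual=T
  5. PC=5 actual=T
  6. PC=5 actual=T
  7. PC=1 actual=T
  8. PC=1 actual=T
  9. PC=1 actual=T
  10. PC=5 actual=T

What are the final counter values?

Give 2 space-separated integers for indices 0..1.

Ev 1: PC=1 idx=1 pred=T actual=N -> ctr[1]=1
Ev 2: PC=5 idx=1 pred=N actual=N -> ctr[1]=0
Ev 3: PC=5 idx=1 pred=N actual=T -> ctr[1]=1
Ev 4: PC=1 idx=1 pred=N actual=T -> ctr[1]=2
Ev 5: PC=5 idx=1 pred=T actual=T -> ctr[1]=3
Ev 6: PC=5 idx=1 pred=T actual=T -> ctr[1]=3
Ev 7: PC=1 idx=1 pred=T actual=T -> ctr[1]=3
Ev 8: PC=1 idx=1 pred=T actual=T -> ctr[1]=3
Ev 9: PC=1 idx=1 pred=T actual=T -> ctr[1]=3
Ev 10: PC=5 idx=1 pred=T actual=T -> ctr[1]=3

Answer: 2 3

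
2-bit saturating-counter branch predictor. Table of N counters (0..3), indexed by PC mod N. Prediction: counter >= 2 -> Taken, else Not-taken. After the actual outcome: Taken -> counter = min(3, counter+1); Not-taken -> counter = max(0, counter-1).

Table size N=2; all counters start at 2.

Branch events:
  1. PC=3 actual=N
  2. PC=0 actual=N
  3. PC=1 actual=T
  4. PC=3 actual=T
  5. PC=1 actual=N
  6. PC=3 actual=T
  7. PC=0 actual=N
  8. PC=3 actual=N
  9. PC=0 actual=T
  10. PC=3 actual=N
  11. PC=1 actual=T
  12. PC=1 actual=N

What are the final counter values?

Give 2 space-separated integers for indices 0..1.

Answer: 1 1

Derivation:
Ev 1: PC=3 idx=1 pred=T actual=N -> ctr[1]=1
Ev 2: PC=0 idx=0 pred=T actual=N -> ctr[0]=1
Ev 3: PC=1 idx=1 pred=N actual=T -> ctr[1]=2
Ev 4: PC=3 idx=1 pred=T actual=T -> ctr[1]=3
Ev 5: PC=1 idx=1 pred=T actual=N -> ctr[1]=2
Ev 6: PC=3 idx=1 pred=T actual=T -> ctr[1]=3
Ev 7: PC=0 idx=0 pred=N actual=N -> ctr[0]=0
Ev 8: PC=3 idx=1 pred=T actual=N -> ctr[1]=2
Ev 9: PC=0 idx=0 pred=N actual=T -> ctr[0]=1
Ev 10: PC=3 idx=1 pred=T actual=N -> ctr[1]=1
Ev 11: PC=1 idx=1 pred=N actual=T -> ctr[1]=2
Ev 12: PC=1 idx=1 pred=T actual=N -> ctr[1]=1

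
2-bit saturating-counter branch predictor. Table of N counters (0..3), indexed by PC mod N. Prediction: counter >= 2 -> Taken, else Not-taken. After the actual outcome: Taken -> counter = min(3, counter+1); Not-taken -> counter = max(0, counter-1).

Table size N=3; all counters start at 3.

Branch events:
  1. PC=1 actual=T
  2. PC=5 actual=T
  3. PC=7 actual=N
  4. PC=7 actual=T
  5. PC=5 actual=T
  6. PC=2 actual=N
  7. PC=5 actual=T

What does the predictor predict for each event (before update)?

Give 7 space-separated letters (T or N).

Answer: T T T T T T T

Derivation:
Ev 1: PC=1 idx=1 pred=T actual=T -> ctr[1]=3
Ev 2: PC=5 idx=2 pred=T actual=T -> ctr[2]=3
Ev 3: PC=7 idx=1 pred=T actual=N -> ctr[1]=2
Ev 4: PC=7 idx=1 pred=T actual=T -> ctr[1]=3
Ev 5: PC=5 idx=2 pred=T actual=T -> ctr[2]=3
Ev 6: PC=2 idx=2 pred=T actual=N -> ctr[2]=2
Ev 7: PC=5 idx=2 pred=T actual=T -> ctr[2]=3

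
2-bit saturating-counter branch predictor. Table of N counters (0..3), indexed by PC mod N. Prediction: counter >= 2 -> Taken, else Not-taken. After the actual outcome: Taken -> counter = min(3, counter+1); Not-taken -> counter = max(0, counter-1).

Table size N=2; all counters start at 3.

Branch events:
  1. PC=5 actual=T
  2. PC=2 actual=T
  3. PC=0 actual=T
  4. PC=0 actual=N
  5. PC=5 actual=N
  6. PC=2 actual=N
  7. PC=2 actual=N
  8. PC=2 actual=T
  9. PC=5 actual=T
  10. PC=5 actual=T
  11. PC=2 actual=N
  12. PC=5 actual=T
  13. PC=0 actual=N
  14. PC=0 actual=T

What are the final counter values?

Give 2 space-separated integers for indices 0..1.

Ev 1: PC=5 idx=1 pred=T actual=T -> ctr[1]=3
Ev 2: PC=2 idx=0 pred=T actual=T -> ctr[0]=3
Ev 3: PC=0 idx=0 pred=T actual=T -> ctr[0]=3
Ev 4: PC=0 idx=0 pred=T actual=N -> ctr[0]=2
Ev 5: PC=5 idx=1 pred=T actual=N -> ctr[1]=2
Ev 6: PC=2 idx=0 pred=T actual=N -> ctr[0]=1
Ev 7: PC=2 idx=0 pred=N actual=N -> ctr[0]=0
Ev 8: PC=2 idx=0 pred=N actual=T -> ctr[0]=1
Ev 9: PC=5 idx=1 pred=T actual=T -> ctr[1]=3
Ev 10: PC=5 idx=1 pred=T actual=T -> ctr[1]=3
Ev 11: PC=2 idx=0 pred=N actual=N -> ctr[0]=0
Ev 12: PC=5 idx=1 pred=T actual=T -> ctr[1]=3
Ev 13: PC=0 idx=0 pred=N actual=N -> ctr[0]=0
Ev 14: PC=0 idx=0 pred=N actual=T -> ctr[0]=1

Answer: 1 3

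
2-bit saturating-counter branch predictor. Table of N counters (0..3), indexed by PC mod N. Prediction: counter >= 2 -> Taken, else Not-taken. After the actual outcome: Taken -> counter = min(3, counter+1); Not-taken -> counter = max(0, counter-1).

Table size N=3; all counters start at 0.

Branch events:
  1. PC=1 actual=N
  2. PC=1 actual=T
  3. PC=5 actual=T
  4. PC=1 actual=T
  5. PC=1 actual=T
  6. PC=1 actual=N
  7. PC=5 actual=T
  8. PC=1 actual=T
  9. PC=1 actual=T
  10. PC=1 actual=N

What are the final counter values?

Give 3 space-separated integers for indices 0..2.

Ev 1: PC=1 idx=1 pred=N actual=N -> ctr[1]=0
Ev 2: PC=1 idx=1 pred=N actual=T -> ctr[1]=1
Ev 3: PC=5 idx=2 pred=N actual=T -> ctr[2]=1
Ev 4: PC=1 idx=1 pred=N actual=T -> ctr[1]=2
Ev 5: PC=1 idx=1 pred=T actual=T -> ctr[1]=3
Ev 6: PC=1 idx=1 pred=T actual=N -> ctr[1]=2
Ev 7: PC=5 idx=2 pred=N actual=T -> ctr[2]=2
Ev 8: PC=1 idx=1 pred=T actual=T -> ctr[1]=3
Ev 9: PC=1 idx=1 pred=T actual=T -> ctr[1]=3
Ev 10: PC=1 idx=1 pred=T actual=N -> ctr[1]=2

Answer: 0 2 2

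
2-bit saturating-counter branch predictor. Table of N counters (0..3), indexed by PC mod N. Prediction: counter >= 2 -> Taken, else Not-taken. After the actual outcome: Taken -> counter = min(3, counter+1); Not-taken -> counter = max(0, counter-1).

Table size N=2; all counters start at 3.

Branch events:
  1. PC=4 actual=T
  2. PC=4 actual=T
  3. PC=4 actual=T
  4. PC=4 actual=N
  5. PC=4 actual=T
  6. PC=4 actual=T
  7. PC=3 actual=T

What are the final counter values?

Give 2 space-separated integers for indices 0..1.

Ev 1: PC=4 idx=0 pred=T actual=T -> ctr[0]=3
Ev 2: PC=4 idx=0 pred=T actual=T -> ctr[0]=3
Ev 3: PC=4 idx=0 pred=T actual=T -> ctr[0]=3
Ev 4: PC=4 idx=0 pred=T actual=N -> ctr[0]=2
Ev 5: PC=4 idx=0 pred=T actual=T -> ctr[0]=3
Ev 6: PC=4 idx=0 pred=T actual=T -> ctr[0]=3
Ev 7: PC=3 idx=1 pred=T actual=T -> ctr[1]=3

Answer: 3 3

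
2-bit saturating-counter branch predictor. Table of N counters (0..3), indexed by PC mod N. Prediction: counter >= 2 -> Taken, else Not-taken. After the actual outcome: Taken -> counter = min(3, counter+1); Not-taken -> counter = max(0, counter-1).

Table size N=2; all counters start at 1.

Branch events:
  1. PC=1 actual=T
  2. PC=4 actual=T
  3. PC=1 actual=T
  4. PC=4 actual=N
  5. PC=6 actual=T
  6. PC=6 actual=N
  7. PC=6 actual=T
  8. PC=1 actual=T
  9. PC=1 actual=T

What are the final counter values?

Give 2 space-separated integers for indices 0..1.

Answer: 2 3

Derivation:
Ev 1: PC=1 idx=1 pred=N actual=T -> ctr[1]=2
Ev 2: PC=4 idx=0 pred=N actual=T -> ctr[0]=2
Ev 3: PC=1 idx=1 pred=T actual=T -> ctr[1]=3
Ev 4: PC=4 idx=0 pred=T actual=N -> ctr[0]=1
Ev 5: PC=6 idx=0 pred=N actual=T -> ctr[0]=2
Ev 6: PC=6 idx=0 pred=T actual=N -> ctr[0]=1
Ev 7: PC=6 idx=0 pred=N actual=T -> ctr[0]=2
Ev 8: PC=1 idx=1 pred=T actual=T -> ctr[1]=3
Ev 9: PC=1 idx=1 pred=T actual=T -> ctr[1]=3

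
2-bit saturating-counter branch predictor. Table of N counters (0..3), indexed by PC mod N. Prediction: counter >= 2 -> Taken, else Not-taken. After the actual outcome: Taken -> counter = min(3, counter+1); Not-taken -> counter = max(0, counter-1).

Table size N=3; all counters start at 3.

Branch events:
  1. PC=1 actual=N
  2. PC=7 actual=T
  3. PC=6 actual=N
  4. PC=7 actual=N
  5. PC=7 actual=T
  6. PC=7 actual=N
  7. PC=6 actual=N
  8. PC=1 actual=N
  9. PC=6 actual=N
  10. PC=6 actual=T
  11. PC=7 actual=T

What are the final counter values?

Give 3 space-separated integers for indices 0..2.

Answer: 1 2 3

Derivation:
Ev 1: PC=1 idx=1 pred=T actual=N -> ctr[1]=2
Ev 2: PC=7 idx=1 pred=T actual=T -> ctr[1]=3
Ev 3: PC=6 idx=0 pred=T actual=N -> ctr[0]=2
Ev 4: PC=7 idx=1 pred=T actual=N -> ctr[1]=2
Ev 5: PC=7 idx=1 pred=T actual=T -> ctr[1]=3
Ev 6: PC=7 idx=1 pred=T actual=N -> ctr[1]=2
Ev 7: PC=6 idx=0 pred=T actual=N -> ctr[0]=1
Ev 8: PC=1 idx=1 pred=T actual=N -> ctr[1]=1
Ev 9: PC=6 idx=0 pred=N actual=N -> ctr[0]=0
Ev 10: PC=6 idx=0 pred=N actual=T -> ctr[0]=1
Ev 11: PC=7 idx=1 pred=N actual=T -> ctr[1]=2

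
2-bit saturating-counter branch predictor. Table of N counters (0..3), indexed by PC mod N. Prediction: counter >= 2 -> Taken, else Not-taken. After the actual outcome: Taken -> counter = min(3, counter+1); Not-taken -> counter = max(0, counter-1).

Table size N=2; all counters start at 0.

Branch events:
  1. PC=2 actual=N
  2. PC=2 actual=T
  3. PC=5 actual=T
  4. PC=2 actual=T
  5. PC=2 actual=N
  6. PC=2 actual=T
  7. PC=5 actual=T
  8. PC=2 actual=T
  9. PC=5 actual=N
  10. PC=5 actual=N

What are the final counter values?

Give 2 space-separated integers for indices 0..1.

Ev 1: PC=2 idx=0 pred=N actual=N -> ctr[0]=0
Ev 2: PC=2 idx=0 pred=N actual=T -> ctr[0]=1
Ev 3: PC=5 idx=1 pred=N actual=T -> ctr[1]=1
Ev 4: PC=2 idx=0 pred=N actual=T -> ctr[0]=2
Ev 5: PC=2 idx=0 pred=T actual=N -> ctr[0]=1
Ev 6: PC=2 idx=0 pred=N actual=T -> ctr[0]=2
Ev 7: PC=5 idx=1 pred=N actual=T -> ctr[1]=2
Ev 8: PC=2 idx=0 pred=T actual=T -> ctr[0]=3
Ev 9: PC=5 idx=1 pred=T actual=N -> ctr[1]=1
Ev 10: PC=5 idx=1 pred=N actual=N -> ctr[1]=0

Answer: 3 0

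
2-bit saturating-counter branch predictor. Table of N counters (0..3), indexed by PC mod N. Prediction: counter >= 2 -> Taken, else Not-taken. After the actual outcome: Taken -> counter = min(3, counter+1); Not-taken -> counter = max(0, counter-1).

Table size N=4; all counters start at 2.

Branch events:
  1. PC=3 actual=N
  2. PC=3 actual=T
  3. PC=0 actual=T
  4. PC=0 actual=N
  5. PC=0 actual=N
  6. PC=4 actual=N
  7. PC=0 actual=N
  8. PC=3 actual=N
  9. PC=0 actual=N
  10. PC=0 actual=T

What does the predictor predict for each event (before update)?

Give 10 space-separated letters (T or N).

Ev 1: PC=3 idx=3 pred=T actual=N -> ctr[3]=1
Ev 2: PC=3 idx=3 pred=N actual=T -> ctr[3]=2
Ev 3: PC=0 idx=0 pred=T actual=T -> ctr[0]=3
Ev 4: PC=0 idx=0 pred=T actual=N -> ctr[0]=2
Ev 5: PC=0 idx=0 pred=T actual=N -> ctr[0]=1
Ev 6: PC=4 idx=0 pred=N actual=N -> ctr[0]=0
Ev 7: PC=0 idx=0 pred=N actual=N -> ctr[0]=0
Ev 8: PC=3 idx=3 pred=T actual=N -> ctr[3]=1
Ev 9: PC=0 idx=0 pred=N actual=N -> ctr[0]=0
Ev 10: PC=0 idx=0 pred=N actual=T -> ctr[0]=1

Answer: T N T T T N N T N N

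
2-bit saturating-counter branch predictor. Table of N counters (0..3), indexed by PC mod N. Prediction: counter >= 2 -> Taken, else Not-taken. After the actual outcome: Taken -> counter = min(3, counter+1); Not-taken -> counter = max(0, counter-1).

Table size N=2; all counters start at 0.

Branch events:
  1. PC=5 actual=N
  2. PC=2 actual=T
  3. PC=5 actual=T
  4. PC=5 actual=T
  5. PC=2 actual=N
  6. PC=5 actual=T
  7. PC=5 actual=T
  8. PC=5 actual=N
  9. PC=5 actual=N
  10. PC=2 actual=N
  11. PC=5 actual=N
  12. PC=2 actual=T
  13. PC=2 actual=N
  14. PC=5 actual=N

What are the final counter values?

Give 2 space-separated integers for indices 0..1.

Ev 1: PC=5 idx=1 pred=N actual=N -> ctr[1]=0
Ev 2: PC=2 idx=0 pred=N actual=T -> ctr[0]=1
Ev 3: PC=5 idx=1 pred=N actual=T -> ctr[1]=1
Ev 4: PC=5 idx=1 pred=N actual=T -> ctr[1]=2
Ev 5: PC=2 idx=0 pred=N actual=N -> ctr[0]=0
Ev 6: PC=5 idx=1 pred=T actual=T -> ctr[1]=3
Ev 7: PC=5 idx=1 pred=T actual=T -> ctr[1]=3
Ev 8: PC=5 idx=1 pred=T actual=N -> ctr[1]=2
Ev 9: PC=5 idx=1 pred=T actual=N -> ctr[1]=1
Ev 10: PC=2 idx=0 pred=N actual=N -> ctr[0]=0
Ev 11: PC=5 idx=1 pred=N actual=N -> ctr[1]=0
Ev 12: PC=2 idx=0 pred=N actual=T -> ctr[0]=1
Ev 13: PC=2 idx=0 pred=N actual=N -> ctr[0]=0
Ev 14: PC=5 idx=1 pred=N actual=N -> ctr[1]=0

Answer: 0 0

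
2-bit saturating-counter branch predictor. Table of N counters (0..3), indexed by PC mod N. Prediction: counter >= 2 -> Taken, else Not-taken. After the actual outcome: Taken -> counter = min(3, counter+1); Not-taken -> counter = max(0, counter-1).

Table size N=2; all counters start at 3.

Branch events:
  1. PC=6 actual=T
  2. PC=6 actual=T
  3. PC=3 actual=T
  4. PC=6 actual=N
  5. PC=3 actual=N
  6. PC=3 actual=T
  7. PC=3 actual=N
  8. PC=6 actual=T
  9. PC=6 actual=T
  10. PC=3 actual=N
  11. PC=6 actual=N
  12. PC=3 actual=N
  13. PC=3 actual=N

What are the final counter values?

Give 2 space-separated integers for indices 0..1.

Answer: 2 0

Derivation:
Ev 1: PC=6 idx=0 pred=T actual=T -> ctr[0]=3
Ev 2: PC=6 idx=0 pred=T actual=T -> ctr[0]=3
Ev 3: PC=3 idx=1 pred=T actual=T -> ctr[1]=3
Ev 4: PC=6 idx=0 pred=T actual=N -> ctr[0]=2
Ev 5: PC=3 idx=1 pred=T actual=N -> ctr[1]=2
Ev 6: PC=3 idx=1 pred=T actual=T -> ctr[1]=3
Ev 7: PC=3 idx=1 pred=T actual=N -> ctr[1]=2
Ev 8: PC=6 idx=0 pred=T actual=T -> ctr[0]=3
Ev 9: PC=6 idx=0 pred=T actual=T -> ctr[0]=3
Ev 10: PC=3 idx=1 pred=T actual=N -> ctr[1]=1
Ev 11: PC=6 idx=0 pred=T actual=N -> ctr[0]=2
Ev 12: PC=3 idx=1 pred=N actual=N -> ctr[1]=0
Ev 13: PC=3 idx=1 pred=N actual=N -> ctr[1]=0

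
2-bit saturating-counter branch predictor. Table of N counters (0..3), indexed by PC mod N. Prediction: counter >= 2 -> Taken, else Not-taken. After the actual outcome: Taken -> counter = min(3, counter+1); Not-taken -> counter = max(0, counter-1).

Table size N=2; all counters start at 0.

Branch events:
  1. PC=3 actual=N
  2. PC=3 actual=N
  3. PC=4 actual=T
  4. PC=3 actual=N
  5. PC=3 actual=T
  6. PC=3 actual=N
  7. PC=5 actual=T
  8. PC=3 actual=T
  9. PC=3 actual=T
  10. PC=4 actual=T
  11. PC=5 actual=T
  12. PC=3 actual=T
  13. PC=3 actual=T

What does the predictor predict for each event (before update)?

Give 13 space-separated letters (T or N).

Ev 1: PC=3 idx=1 pred=N actual=N -> ctr[1]=0
Ev 2: PC=3 idx=1 pred=N actual=N -> ctr[1]=0
Ev 3: PC=4 idx=0 pred=N actual=T -> ctr[0]=1
Ev 4: PC=3 idx=1 pred=N actual=N -> ctr[1]=0
Ev 5: PC=3 idx=1 pred=N actual=T -> ctr[1]=1
Ev 6: PC=3 idx=1 pred=N actual=N -> ctr[1]=0
Ev 7: PC=5 idx=1 pred=N actual=T -> ctr[1]=1
Ev 8: PC=3 idx=1 pred=N actual=T -> ctr[1]=2
Ev 9: PC=3 idx=1 pred=T actual=T -> ctr[1]=3
Ev 10: PC=4 idx=0 pred=N actual=T -> ctr[0]=2
Ev 11: PC=5 idx=1 pred=T actual=T -> ctr[1]=3
Ev 12: PC=3 idx=1 pred=T actual=T -> ctr[1]=3
Ev 13: PC=3 idx=1 pred=T actual=T -> ctr[1]=3

Answer: N N N N N N N N T N T T T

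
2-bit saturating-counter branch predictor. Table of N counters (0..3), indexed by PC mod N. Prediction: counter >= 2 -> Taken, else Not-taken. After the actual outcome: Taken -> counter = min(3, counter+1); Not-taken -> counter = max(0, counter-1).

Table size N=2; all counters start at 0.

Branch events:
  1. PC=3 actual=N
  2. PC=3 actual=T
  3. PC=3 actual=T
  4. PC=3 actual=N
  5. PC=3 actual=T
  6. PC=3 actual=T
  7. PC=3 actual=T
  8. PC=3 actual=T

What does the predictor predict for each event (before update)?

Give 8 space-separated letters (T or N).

Ev 1: PC=3 idx=1 pred=N actual=N -> ctr[1]=0
Ev 2: PC=3 idx=1 pred=N actual=T -> ctr[1]=1
Ev 3: PC=3 idx=1 pred=N actual=T -> ctr[1]=2
Ev 4: PC=3 idx=1 pred=T actual=N -> ctr[1]=1
Ev 5: PC=3 idx=1 pred=N actual=T -> ctr[1]=2
Ev 6: PC=3 idx=1 pred=T actual=T -> ctr[1]=3
Ev 7: PC=3 idx=1 pred=T actual=T -> ctr[1]=3
Ev 8: PC=3 idx=1 pred=T actual=T -> ctr[1]=3

Answer: N N N T N T T T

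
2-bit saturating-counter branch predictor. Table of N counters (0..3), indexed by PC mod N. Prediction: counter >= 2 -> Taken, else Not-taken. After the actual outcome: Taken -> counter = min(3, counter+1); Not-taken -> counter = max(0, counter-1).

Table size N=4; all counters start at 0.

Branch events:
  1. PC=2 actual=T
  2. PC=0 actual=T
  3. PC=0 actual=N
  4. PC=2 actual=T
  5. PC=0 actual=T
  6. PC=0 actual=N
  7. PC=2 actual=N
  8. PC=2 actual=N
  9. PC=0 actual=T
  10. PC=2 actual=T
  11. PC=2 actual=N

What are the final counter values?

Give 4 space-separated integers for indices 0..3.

Ev 1: PC=2 idx=2 pred=N actual=T -> ctr[2]=1
Ev 2: PC=0 idx=0 pred=N actual=T -> ctr[0]=1
Ev 3: PC=0 idx=0 pred=N actual=N -> ctr[0]=0
Ev 4: PC=2 idx=2 pred=N actual=T -> ctr[2]=2
Ev 5: PC=0 idx=0 pred=N actual=T -> ctr[0]=1
Ev 6: PC=0 idx=0 pred=N actual=N -> ctr[0]=0
Ev 7: PC=2 idx=2 pred=T actual=N -> ctr[2]=1
Ev 8: PC=2 idx=2 pred=N actual=N -> ctr[2]=0
Ev 9: PC=0 idx=0 pred=N actual=T -> ctr[0]=1
Ev 10: PC=2 idx=2 pred=N actual=T -> ctr[2]=1
Ev 11: PC=2 idx=2 pred=N actual=N -> ctr[2]=0

Answer: 1 0 0 0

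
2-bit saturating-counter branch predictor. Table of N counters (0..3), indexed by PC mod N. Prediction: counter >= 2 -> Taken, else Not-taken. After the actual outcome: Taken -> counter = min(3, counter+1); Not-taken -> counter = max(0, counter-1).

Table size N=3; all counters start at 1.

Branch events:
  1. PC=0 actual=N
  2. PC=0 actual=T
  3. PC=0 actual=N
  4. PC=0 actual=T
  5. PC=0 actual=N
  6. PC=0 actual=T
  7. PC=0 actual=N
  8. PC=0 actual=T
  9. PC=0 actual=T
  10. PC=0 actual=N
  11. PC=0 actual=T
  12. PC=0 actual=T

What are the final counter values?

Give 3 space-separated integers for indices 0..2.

Answer: 3 1 1

Derivation:
Ev 1: PC=0 idx=0 pred=N actual=N -> ctr[0]=0
Ev 2: PC=0 idx=0 pred=N actual=T -> ctr[0]=1
Ev 3: PC=0 idx=0 pred=N actual=N -> ctr[0]=0
Ev 4: PC=0 idx=0 pred=N actual=T -> ctr[0]=1
Ev 5: PC=0 idx=0 pred=N actual=N -> ctr[0]=0
Ev 6: PC=0 idx=0 pred=N actual=T -> ctr[0]=1
Ev 7: PC=0 idx=0 pred=N actual=N -> ctr[0]=0
Ev 8: PC=0 idx=0 pred=N actual=T -> ctr[0]=1
Ev 9: PC=0 idx=0 pred=N actual=T -> ctr[0]=2
Ev 10: PC=0 idx=0 pred=T actual=N -> ctr[0]=1
Ev 11: PC=0 idx=0 pred=N actual=T -> ctr[0]=2
Ev 12: PC=0 idx=0 pred=T actual=T -> ctr[0]=3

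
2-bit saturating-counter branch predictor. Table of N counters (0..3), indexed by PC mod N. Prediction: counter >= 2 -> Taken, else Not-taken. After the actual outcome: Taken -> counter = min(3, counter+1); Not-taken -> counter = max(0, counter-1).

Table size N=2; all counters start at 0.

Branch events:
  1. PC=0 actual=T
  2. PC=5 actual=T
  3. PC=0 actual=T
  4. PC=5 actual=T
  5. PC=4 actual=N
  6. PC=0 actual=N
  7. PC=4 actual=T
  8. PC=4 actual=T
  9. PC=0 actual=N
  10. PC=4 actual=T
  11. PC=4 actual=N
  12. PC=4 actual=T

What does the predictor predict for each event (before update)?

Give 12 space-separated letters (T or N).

Ev 1: PC=0 idx=0 pred=N actual=T -> ctr[0]=1
Ev 2: PC=5 idx=1 pred=N actual=T -> ctr[1]=1
Ev 3: PC=0 idx=0 pred=N actual=T -> ctr[0]=2
Ev 4: PC=5 idx=1 pred=N actual=T -> ctr[1]=2
Ev 5: PC=4 idx=0 pred=T actual=N -> ctr[0]=1
Ev 6: PC=0 idx=0 pred=N actual=N -> ctr[0]=0
Ev 7: PC=4 idx=0 pred=N actual=T -> ctr[0]=1
Ev 8: PC=4 idx=0 pred=N actual=T -> ctr[0]=2
Ev 9: PC=0 idx=0 pred=T actual=N -> ctr[0]=1
Ev 10: PC=4 idx=0 pred=N actual=T -> ctr[0]=2
Ev 11: PC=4 idx=0 pred=T actual=N -> ctr[0]=1
Ev 12: PC=4 idx=0 pred=N actual=T -> ctr[0]=2

Answer: N N N N T N N N T N T N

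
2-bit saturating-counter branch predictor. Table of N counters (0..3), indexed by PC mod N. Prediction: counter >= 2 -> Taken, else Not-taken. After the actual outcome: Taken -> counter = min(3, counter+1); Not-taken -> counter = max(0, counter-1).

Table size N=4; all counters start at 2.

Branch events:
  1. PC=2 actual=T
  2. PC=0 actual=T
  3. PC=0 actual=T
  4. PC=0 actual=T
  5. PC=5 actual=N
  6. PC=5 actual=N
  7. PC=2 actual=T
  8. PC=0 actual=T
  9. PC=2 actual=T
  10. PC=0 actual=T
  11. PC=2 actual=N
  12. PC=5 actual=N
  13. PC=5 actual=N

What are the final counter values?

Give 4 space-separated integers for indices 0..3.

Ev 1: PC=2 idx=2 pred=T actual=T -> ctr[2]=3
Ev 2: PC=0 idx=0 pred=T actual=T -> ctr[0]=3
Ev 3: PC=0 idx=0 pred=T actual=T -> ctr[0]=3
Ev 4: PC=0 idx=0 pred=T actual=T -> ctr[0]=3
Ev 5: PC=5 idx=1 pred=T actual=N -> ctr[1]=1
Ev 6: PC=5 idx=1 pred=N actual=N -> ctr[1]=0
Ev 7: PC=2 idx=2 pred=T actual=T -> ctr[2]=3
Ev 8: PC=0 idx=0 pred=T actual=T -> ctr[0]=3
Ev 9: PC=2 idx=2 pred=T actual=T -> ctr[2]=3
Ev 10: PC=0 idx=0 pred=T actual=T -> ctr[0]=3
Ev 11: PC=2 idx=2 pred=T actual=N -> ctr[2]=2
Ev 12: PC=5 idx=1 pred=N actual=N -> ctr[1]=0
Ev 13: PC=5 idx=1 pred=N actual=N -> ctr[1]=0

Answer: 3 0 2 2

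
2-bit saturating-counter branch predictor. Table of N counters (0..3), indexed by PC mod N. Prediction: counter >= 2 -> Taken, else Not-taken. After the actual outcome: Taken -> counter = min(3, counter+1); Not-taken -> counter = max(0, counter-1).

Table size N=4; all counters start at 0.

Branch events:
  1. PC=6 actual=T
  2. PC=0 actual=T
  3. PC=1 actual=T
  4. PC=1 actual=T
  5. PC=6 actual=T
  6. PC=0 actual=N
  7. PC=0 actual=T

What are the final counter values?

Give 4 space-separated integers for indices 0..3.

Answer: 1 2 2 0

Derivation:
Ev 1: PC=6 idx=2 pred=N actual=T -> ctr[2]=1
Ev 2: PC=0 idx=0 pred=N actual=T -> ctr[0]=1
Ev 3: PC=1 idx=1 pred=N actual=T -> ctr[1]=1
Ev 4: PC=1 idx=1 pred=N actual=T -> ctr[1]=2
Ev 5: PC=6 idx=2 pred=N actual=T -> ctr[2]=2
Ev 6: PC=0 idx=0 pred=N actual=N -> ctr[0]=0
Ev 7: PC=0 idx=0 pred=N actual=T -> ctr[0]=1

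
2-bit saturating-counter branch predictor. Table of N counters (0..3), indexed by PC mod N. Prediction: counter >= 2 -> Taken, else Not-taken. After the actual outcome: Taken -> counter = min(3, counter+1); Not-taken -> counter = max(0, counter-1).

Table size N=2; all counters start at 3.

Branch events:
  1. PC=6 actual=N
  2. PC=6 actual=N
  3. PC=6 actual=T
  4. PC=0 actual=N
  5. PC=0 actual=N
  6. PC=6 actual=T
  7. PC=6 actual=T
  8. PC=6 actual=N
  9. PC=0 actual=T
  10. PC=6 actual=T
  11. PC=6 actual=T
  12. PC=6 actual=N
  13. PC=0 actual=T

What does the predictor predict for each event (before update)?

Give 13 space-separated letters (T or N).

Answer: T T N T N N N T N T T T T

Derivation:
Ev 1: PC=6 idx=0 pred=T actual=N -> ctr[0]=2
Ev 2: PC=6 idx=0 pred=T actual=N -> ctr[0]=1
Ev 3: PC=6 idx=0 pred=N actual=T -> ctr[0]=2
Ev 4: PC=0 idx=0 pred=T actual=N -> ctr[0]=1
Ev 5: PC=0 idx=0 pred=N actual=N -> ctr[0]=0
Ev 6: PC=6 idx=0 pred=N actual=T -> ctr[0]=1
Ev 7: PC=6 idx=0 pred=N actual=T -> ctr[0]=2
Ev 8: PC=6 idx=0 pred=T actual=N -> ctr[0]=1
Ev 9: PC=0 idx=0 pred=N actual=T -> ctr[0]=2
Ev 10: PC=6 idx=0 pred=T actual=T -> ctr[0]=3
Ev 11: PC=6 idx=0 pred=T actual=T -> ctr[0]=3
Ev 12: PC=6 idx=0 pred=T actual=N -> ctr[0]=2
Ev 13: PC=0 idx=0 pred=T actual=T -> ctr[0]=3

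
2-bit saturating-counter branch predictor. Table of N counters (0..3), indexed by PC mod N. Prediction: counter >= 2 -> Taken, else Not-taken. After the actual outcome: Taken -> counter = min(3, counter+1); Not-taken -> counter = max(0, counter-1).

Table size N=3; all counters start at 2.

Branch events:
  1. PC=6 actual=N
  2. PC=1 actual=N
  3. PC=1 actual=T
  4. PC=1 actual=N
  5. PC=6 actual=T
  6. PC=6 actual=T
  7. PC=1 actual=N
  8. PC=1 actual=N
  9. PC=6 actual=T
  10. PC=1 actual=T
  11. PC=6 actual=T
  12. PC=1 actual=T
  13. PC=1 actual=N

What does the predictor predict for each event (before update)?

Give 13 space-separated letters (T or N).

Ev 1: PC=6 idx=0 pred=T actual=N -> ctr[0]=1
Ev 2: PC=1 idx=1 pred=T actual=N -> ctr[1]=1
Ev 3: PC=1 idx=1 pred=N actual=T -> ctr[1]=2
Ev 4: PC=1 idx=1 pred=T actual=N -> ctr[1]=1
Ev 5: PC=6 idx=0 pred=N actual=T -> ctr[0]=2
Ev 6: PC=6 idx=0 pred=T actual=T -> ctr[0]=3
Ev 7: PC=1 idx=1 pred=N actual=N -> ctr[1]=0
Ev 8: PC=1 idx=1 pred=N actual=N -> ctr[1]=0
Ev 9: PC=6 idx=0 pred=T actual=T -> ctr[0]=3
Ev 10: PC=1 idx=1 pred=N actual=T -> ctr[1]=1
Ev 11: PC=6 idx=0 pred=T actual=T -> ctr[0]=3
Ev 12: PC=1 idx=1 pred=N actual=T -> ctr[1]=2
Ev 13: PC=1 idx=1 pred=T actual=N -> ctr[1]=1

Answer: T T N T N T N N T N T N T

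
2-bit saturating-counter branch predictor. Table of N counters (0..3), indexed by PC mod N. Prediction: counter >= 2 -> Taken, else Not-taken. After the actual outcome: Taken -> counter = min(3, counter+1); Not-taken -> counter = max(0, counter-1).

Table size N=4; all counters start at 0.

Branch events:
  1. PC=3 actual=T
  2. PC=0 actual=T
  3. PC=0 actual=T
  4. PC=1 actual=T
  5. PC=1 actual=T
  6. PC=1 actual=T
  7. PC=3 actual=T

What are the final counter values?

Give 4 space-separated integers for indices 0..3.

Ev 1: PC=3 idx=3 pred=N actual=T -> ctr[3]=1
Ev 2: PC=0 idx=0 pred=N actual=T -> ctr[0]=1
Ev 3: PC=0 idx=0 pred=N actual=T -> ctr[0]=2
Ev 4: PC=1 idx=1 pred=N actual=T -> ctr[1]=1
Ev 5: PC=1 idx=1 pred=N actual=T -> ctr[1]=2
Ev 6: PC=1 idx=1 pred=T actual=T -> ctr[1]=3
Ev 7: PC=3 idx=3 pred=N actual=T -> ctr[3]=2

Answer: 2 3 0 2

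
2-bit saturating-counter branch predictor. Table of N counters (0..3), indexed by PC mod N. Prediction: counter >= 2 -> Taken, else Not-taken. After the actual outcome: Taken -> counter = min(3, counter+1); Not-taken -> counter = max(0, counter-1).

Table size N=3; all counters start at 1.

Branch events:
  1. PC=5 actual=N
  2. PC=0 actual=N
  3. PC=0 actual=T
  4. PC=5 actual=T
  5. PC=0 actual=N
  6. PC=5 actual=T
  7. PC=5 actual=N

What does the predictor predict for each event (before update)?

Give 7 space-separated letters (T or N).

Answer: N N N N N N T

Derivation:
Ev 1: PC=5 idx=2 pred=N actual=N -> ctr[2]=0
Ev 2: PC=0 idx=0 pred=N actual=N -> ctr[0]=0
Ev 3: PC=0 idx=0 pred=N actual=T -> ctr[0]=1
Ev 4: PC=5 idx=2 pred=N actual=T -> ctr[2]=1
Ev 5: PC=0 idx=0 pred=N actual=N -> ctr[0]=0
Ev 6: PC=5 idx=2 pred=N actual=T -> ctr[2]=2
Ev 7: PC=5 idx=2 pred=T actual=N -> ctr[2]=1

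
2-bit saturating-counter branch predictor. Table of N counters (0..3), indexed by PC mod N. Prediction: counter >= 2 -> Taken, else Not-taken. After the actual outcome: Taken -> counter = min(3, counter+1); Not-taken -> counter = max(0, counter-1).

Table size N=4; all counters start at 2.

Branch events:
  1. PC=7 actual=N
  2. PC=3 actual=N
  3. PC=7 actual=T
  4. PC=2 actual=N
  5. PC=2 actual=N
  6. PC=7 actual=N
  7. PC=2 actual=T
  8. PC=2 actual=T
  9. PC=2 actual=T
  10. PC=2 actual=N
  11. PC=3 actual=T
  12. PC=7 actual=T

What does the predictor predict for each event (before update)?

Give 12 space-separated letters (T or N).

Answer: T N N T N N N N T T N N

Derivation:
Ev 1: PC=7 idx=3 pred=T actual=N -> ctr[3]=1
Ev 2: PC=3 idx=3 pred=N actual=N -> ctr[3]=0
Ev 3: PC=7 idx=3 pred=N actual=T -> ctr[3]=1
Ev 4: PC=2 idx=2 pred=T actual=N -> ctr[2]=1
Ev 5: PC=2 idx=2 pred=N actual=N -> ctr[2]=0
Ev 6: PC=7 idx=3 pred=N actual=N -> ctr[3]=0
Ev 7: PC=2 idx=2 pred=N actual=T -> ctr[2]=1
Ev 8: PC=2 idx=2 pred=N actual=T -> ctr[2]=2
Ev 9: PC=2 idx=2 pred=T actual=T -> ctr[2]=3
Ev 10: PC=2 idx=2 pred=T actual=N -> ctr[2]=2
Ev 11: PC=3 idx=3 pred=N actual=T -> ctr[3]=1
Ev 12: PC=7 idx=3 pred=N actual=T -> ctr[3]=2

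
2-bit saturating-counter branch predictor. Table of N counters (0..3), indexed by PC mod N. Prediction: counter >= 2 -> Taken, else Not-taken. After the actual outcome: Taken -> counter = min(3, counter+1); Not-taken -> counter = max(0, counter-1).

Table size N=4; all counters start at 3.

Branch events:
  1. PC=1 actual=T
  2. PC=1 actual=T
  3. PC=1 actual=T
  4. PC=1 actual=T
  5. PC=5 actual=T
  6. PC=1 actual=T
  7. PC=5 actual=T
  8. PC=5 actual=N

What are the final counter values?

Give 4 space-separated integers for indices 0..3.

Answer: 3 2 3 3

Derivation:
Ev 1: PC=1 idx=1 pred=T actual=T -> ctr[1]=3
Ev 2: PC=1 idx=1 pred=T actual=T -> ctr[1]=3
Ev 3: PC=1 idx=1 pred=T actual=T -> ctr[1]=3
Ev 4: PC=1 idx=1 pred=T actual=T -> ctr[1]=3
Ev 5: PC=5 idx=1 pred=T actual=T -> ctr[1]=3
Ev 6: PC=1 idx=1 pred=T actual=T -> ctr[1]=3
Ev 7: PC=5 idx=1 pred=T actual=T -> ctr[1]=3
Ev 8: PC=5 idx=1 pred=T actual=N -> ctr[1]=2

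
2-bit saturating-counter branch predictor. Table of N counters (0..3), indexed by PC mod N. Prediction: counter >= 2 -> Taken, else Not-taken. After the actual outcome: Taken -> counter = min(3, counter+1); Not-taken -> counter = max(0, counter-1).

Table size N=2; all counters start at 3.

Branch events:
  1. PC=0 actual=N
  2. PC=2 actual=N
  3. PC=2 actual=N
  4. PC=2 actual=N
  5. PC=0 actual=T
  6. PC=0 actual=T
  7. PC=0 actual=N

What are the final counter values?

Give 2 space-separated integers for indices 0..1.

Ev 1: PC=0 idx=0 pred=T actual=N -> ctr[0]=2
Ev 2: PC=2 idx=0 pred=T actual=N -> ctr[0]=1
Ev 3: PC=2 idx=0 pred=N actual=N -> ctr[0]=0
Ev 4: PC=2 idx=0 pred=N actual=N -> ctr[0]=0
Ev 5: PC=0 idx=0 pred=N actual=T -> ctr[0]=1
Ev 6: PC=0 idx=0 pred=N actual=T -> ctr[0]=2
Ev 7: PC=0 idx=0 pred=T actual=N -> ctr[0]=1

Answer: 1 3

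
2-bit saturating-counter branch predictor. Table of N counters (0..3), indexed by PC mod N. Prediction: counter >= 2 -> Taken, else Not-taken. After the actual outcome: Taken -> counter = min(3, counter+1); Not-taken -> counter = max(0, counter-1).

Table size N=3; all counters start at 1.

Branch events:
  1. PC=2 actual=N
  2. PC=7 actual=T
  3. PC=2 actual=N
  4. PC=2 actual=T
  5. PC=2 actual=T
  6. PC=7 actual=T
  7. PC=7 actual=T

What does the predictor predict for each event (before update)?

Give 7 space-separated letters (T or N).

Ev 1: PC=2 idx=2 pred=N actual=N -> ctr[2]=0
Ev 2: PC=7 idx=1 pred=N actual=T -> ctr[1]=2
Ev 3: PC=2 idx=2 pred=N actual=N -> ctr[2]=0
Ev 4: PC=2 idx=2 pred=N actual=T -> ctr[2]=1
Ev 5: PC=2 idx=2 pred=N actual=T -> ctr[2]=2
Ev 6: PC=7 idx=1 pred=T actual=T -> ctr[1]=3
Ev 7: PC=7 idx=1 pred=T actual=T -> ctr[1]=3

Answer: N N N N N T T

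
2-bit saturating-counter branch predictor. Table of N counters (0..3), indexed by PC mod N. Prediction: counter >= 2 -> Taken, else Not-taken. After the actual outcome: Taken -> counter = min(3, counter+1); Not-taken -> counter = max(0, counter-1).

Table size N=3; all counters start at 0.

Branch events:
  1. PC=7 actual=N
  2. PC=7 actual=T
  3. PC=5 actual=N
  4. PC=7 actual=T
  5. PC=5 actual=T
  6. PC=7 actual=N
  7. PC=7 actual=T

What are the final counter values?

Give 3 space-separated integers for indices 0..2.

Answer: 0 2 1

Derivation:
Ev 1: PC=7 idx=1 pred=N actual=N -> ctr[1]=0
Ev 2: PC=7 idx=1 pred=N actual=T -> ctr[1]=1
Ev 3: PC=5 idx=2 pred=N actual=N -> ctr[2]=0
Ev 4: PC=7 idx=1 pred=N actual=T -> ctr[1]=2
Ev 5: PC=5 idx=2 pred=N actual=T -> ctr[2]=1
Ev 6: PC=7 idx=1 pred=T actual=N -> ctr[1]=1
Ev 7: PC=7 idx=1 pred=N actual=T -> ctr[1]=2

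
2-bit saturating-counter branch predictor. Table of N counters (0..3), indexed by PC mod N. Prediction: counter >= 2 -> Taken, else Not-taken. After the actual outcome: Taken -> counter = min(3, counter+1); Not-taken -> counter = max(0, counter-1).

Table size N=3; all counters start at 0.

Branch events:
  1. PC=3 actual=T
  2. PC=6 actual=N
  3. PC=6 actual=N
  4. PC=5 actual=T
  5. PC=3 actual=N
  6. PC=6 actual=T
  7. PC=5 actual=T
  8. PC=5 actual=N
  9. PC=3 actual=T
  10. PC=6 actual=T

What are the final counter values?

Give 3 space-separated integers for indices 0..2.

Ev 1: PC=3 idx=0 pred=N actual=T -> ctr[0]=1
Ev 2: PC=6 idx=0 pred=N actual=N -> ctr[0]=0
Ev 3: PC=6 idx=0 pred=N actual=N -> ctr[0]=0
Ev 4: PC=5 idx=2 pred=N actual=T -> ctr[2]=1
Ev 5: PC=3 idx=0 pred=N actual=N -> ctr[0]=0
Ev 6: PC=6 idx=0 pred=N actual=T -> ctr[0]=1
Ev 7: PC=5 idx=2 pred=N actual=T -> ctr[2]=2
Ev 8: PC=5 idx=2 pred=T actual=N -> ctr[2]=1
Ev 9: PC=3 idx=0 pred=N actual=T -> ctr[0]=2
Ev 10: PC=6 idx=0 pred=T actual=T -> ctr[0]=3

Answer: 3 0 1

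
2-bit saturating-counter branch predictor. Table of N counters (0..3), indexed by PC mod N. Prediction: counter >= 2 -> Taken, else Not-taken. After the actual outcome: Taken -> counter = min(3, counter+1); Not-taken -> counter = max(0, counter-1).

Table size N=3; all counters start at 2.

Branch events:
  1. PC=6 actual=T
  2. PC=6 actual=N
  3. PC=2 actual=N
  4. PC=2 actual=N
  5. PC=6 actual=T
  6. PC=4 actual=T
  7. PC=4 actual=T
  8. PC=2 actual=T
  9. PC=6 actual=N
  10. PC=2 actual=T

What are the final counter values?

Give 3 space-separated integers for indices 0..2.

Answer: 2 3 2

Derivation:
Ev 1: PC=6 idx=0 pred=T actual=T -> ctr[0]=3
Ev 2: PC=6 idx=0 pred=T actual=N -> ctr[0]=2
Ev 3: PC=2 idx=2 pred=T actual=N -> ctr[2]=1
Ev 4: PC=2 idx=2 pred=N actual=N -> ctr[2]=0
Ev 5: PC=6 idx=0 pred=T actual=T -> ctr[0]=3
Ev 6: PC=4 idx=1 pred=T actual=T -> ctr[1]=3
Ev 7: PC=4 idx=1 pred=T actual=T -> ctr[1]=3
Ev 8: PC=2 idx=2 pred=N actual=T -> ctr[2]=1
Ev 9: PC=6 idx=0 pred=T actual=N -> ctr[0]=2
Ev 10: PC=2 idx=2 pred=N actual=T -> ctr[2]=2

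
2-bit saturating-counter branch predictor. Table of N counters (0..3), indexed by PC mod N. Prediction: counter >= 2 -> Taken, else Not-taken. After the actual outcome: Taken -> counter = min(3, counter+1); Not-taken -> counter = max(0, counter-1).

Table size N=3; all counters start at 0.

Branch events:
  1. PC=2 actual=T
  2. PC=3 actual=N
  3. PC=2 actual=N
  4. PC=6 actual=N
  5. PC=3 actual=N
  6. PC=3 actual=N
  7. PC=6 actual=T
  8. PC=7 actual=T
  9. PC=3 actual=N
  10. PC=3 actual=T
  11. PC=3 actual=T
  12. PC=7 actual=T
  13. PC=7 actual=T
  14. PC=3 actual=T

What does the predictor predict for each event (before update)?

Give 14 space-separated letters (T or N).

Ev 1: PC=2 idx=2 pred=N actual=T -> ctr[2]=1
Ev 2: PC=3 idx=0 pred=N actual=N -> ctr[0]=0
Ev 3: PC=2 idx=2 pred=N actual=N -> ctr[2]=0
Ev 4: PC=6 idx=0 pred=N actual=N -> ctr[0]=0
Ev 5: PC=3 idx=0 pred=N actual=N -> ctr[0]=0
Ev 6: PC=3 idx=0 pred=N actual=N -> ctr[0]=0
Ev 7: PC=6 idx=0 pred=N actual=T -> ctr[0]=1
Ev 8: PC=7 idx=1 pred=N actual=T -> ctr[1]=1
Ev 9: PC=3 idx=0 pred=N actual=N -> ctr[0]=0
Ev 10: PC=3 idx=0 pred=N actual=T -> ctr[0]=1
Ev 11: PC=3 idx=0 pred=N actual=T -> ctr[0]=2
Ev 12: PC=7 idx=1 pred=N actual=T -> ctr[1]=2
Ev 13: PC=7 idx=1 pred=T actual=T -> ctr[1]=3
Ev 14: PC=3 idx=0 pred=T actual=T -> ctr[0]=3

Answer: N N N N N N N N N N N N T T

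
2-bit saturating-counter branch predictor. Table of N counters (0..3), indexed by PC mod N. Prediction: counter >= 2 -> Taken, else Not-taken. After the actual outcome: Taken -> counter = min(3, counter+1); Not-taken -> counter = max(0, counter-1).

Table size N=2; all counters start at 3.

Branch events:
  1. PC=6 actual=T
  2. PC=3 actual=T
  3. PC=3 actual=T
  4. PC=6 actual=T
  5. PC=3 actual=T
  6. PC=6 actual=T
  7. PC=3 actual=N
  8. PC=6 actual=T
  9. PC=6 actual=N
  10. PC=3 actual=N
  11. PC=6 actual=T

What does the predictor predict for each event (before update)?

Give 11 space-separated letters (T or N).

Ev 1: PC=6 idx=0 pred=T actual=T -> ctr[0]=3
Ev 2: PC=3 idx=1 pred=T actual=T -> ctr[1]=3
Ev 3: PC=3 idx=1 pred=T actual=T -> ctr[1]=3
Ev 4: PC=6 idx=0 pred=T actual=T -> ctr[0]=3
Ev 5: PC=3 idx=1 pred=T actual=T -> ctr[1]=3
Ev 6: PC=6 idx=0 pred=T actual=T -> ctr[0]=3
Ev 7: PC=3 idx=1 pred=T actual=N -> ctr[1]=2
Ev 8: PC=6 idx=0 pred=T actual=T -> ctr[0]=3
Ev 9: PC=6 idx=0 pred=T actual=N -> ctr[0]=2
Ev 10: PC=3 idx=1 pred=T actual=N -> ctr[1]=1
Ev 11: PC=6 idx=0 pred=T actual=T -> ctr[0]=3

Answer: T T T T T T T T T T T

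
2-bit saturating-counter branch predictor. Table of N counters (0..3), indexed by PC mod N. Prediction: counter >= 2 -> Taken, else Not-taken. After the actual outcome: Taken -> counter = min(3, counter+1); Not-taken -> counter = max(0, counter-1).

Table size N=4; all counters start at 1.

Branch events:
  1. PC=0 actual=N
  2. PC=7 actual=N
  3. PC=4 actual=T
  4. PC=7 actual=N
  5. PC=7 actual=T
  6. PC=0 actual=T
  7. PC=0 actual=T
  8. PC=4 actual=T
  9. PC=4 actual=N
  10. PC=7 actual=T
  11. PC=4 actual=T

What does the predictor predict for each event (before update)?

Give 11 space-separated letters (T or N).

Answer: N N N N N N T T T N T

Derivation:
Ev 1: PC=0 idx=0 pred=N actual=N -> ctr[0]=0
Ev 2: PC=7 idx=3 pred=N actual=N -> ctr[3]=0
Ev 3: PC=4 idx=0 pred=N actual=T -> ctr[0]=1
Ev 4: PC=7 idx=3 pred=N actual=N -> ctr[3]=0
Ev 5: PC=7 idx=3 pred=N actual=T -> ctr[3]=1
Ev 6: PC=0 idx=0 pred=N actual=T -> ctr[0]=2
Ev 7: PC=0 idx=0 pred=T actual=T -> ctr[0]=3
Ev 8: PC=4 idx=0 pred=T actual=T -> ctr[0]=3
Ev 9: PC=4 idx=0 pred=T actual=N -> ctr[0]=2
Ev 10: PC=7 idx=3 pred=N actual=T -> ctr[3]=2
Ev 11: PC=4 idx=0 pred=T actual=T -> ctr[0]=3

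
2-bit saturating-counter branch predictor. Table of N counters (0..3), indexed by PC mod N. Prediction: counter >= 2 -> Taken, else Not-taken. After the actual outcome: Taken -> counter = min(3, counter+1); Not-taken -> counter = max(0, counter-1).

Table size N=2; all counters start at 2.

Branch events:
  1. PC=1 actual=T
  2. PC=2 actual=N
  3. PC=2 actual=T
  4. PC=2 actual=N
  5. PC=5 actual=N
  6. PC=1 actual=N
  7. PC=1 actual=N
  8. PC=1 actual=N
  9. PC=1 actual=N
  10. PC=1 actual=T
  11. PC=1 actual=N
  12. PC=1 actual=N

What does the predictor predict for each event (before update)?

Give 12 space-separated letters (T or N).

Answer: T T N T T T N N N N N N

Derivation:
Ev 1: PC=1 idx=1 pred=T actual=T -> ctr[1]=3
Ev 2: PC=2 idx=0 pred=T actual=N -> ctr[0]=1
Ev 3: PC=2 idx=0 pred=N actual=T -> ctr[0]=2
Ev 4: PC=2 idx=0 pred=T actual=N -> ctr[0]=1
Ev 5: PC=5 idx=1 pred=T actual=N -> ctr[1]=2
Ev 6: PC=1 idx=1 pred=T actual=N -> ctr[1]=1
Ev 7: PC=1 idx=1 pred=N actual=N -> ctr[1]=0
Ev 8: PC=1 idx=1 pred=N actual=N -> ctr[1]=0
Ev 9: PC=1 idx=1 pred=N actual=N -> ctr[1]=0
Ev 10: PC=1 idx=1 pred=N actual=T -> ctr[1]=1
Ev 11: PC=1 idx=1 pred=N actual=N -> ctr[1]=0
Ev 12: PC=1 idx=1 pred=N actual=N -> ctr[1]=0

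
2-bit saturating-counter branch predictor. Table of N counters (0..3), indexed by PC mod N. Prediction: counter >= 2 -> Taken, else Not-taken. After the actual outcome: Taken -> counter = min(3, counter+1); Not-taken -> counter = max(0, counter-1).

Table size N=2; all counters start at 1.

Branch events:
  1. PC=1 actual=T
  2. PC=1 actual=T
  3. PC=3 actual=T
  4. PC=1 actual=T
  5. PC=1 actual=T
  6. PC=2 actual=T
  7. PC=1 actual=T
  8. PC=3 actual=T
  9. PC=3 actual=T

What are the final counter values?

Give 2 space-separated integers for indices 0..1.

Answer: 2 3

Derivation:
Ev 1: PC=1 idx=1 pred=N actual=T -> ctr[1]=2
Ev 2: PC=1 idx=1 pred=T actual=T -> ctr[1]=3
Ev 3: PC=3 idx=1 pred=T actual=T -> ctr[1]=3
Ev 4: PC=1 idx=1 pred=T actual=T -> ctr[1]=3
Ev 5: PC=1 idx=1 pred=T actual=T -> ctr[1]=3
Ev 6: PC=2 idx=0 pred=N actual=T -> ctr[0]=2
Ev 7: PC=1 idx=1 pred=T actual=T -> ctr[1]=3
Ev 8: PC=3 idx=1 pred=T actual=T -> ctr[1]=3
Ev 9: PC=3 idx=1 pred=T actual=T -> ctr[1]=3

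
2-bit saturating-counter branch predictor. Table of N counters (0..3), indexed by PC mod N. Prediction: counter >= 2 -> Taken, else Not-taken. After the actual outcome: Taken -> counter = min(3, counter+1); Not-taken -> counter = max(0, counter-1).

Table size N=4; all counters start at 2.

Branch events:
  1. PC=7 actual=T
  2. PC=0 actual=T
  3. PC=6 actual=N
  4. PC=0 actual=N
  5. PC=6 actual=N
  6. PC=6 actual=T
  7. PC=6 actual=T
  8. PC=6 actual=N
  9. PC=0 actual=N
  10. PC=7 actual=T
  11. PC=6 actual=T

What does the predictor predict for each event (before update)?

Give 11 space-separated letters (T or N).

Answer: T T T T N N N T T T N

Derivation:
Ev 1: PC=7 idx=3 pred=T actual=T -> ctr[3]=3
Ev 2: PC=0 idx=0 pred=T actual=T -> ctr[0]=3
Ev 3: PC=6 idx=2 pred=T actual=N -> ctr[2]=1
Ev 4: PC=0 idx=0 pred=T actual=N -> ctr[0]=2
Ev 5: PC=6 idx=2 pred=N actual=N -> ctr[2]=0
Ev 6: PC=6 idx=2 pred=N actual=T -> ctr[2]=1
Ev 7: PC=6 idx=2 pred=N actual=T -> ctr[2]=2
Ev 8: PC=6 idx=2 pred=T actual=N -> ctr[2]=1
Ev 9: PC=0 idx=0 pred=T actual=N -> ctr[0]=1
Ev 10: PC=7 idx=3 pred=T actual=T -> ctr[3]=3
Ev 11: PC=6 idx=2 pred=N actual=T -> ctr[2]=2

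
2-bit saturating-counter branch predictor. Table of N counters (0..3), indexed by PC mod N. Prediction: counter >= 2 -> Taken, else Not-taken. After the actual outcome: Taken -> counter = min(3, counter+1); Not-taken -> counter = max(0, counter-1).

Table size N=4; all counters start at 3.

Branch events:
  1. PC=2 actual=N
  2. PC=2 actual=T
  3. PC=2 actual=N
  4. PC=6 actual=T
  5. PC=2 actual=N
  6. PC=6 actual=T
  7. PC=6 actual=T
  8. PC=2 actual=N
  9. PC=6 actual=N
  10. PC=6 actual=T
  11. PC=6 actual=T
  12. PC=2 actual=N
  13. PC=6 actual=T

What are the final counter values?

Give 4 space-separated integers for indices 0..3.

Ev 1: PC=2 idx=2 pred=T actual=N -> ctr[2]=2
Ev 2: PC=2 idx=2 pred=T actual=T -> ctr[2]=3
Ev 3: PC=2 idx=2 pred=T actual=N -> ctr[2]=2
Ev 4: PC=6 idx=2 pred=T actual=T -> ctr[2]=3
Ev 5: PC=2 idx=2 pred=T actual=N -> ctr[2]=2
Ev 6: PC=6 idx=2 pred=T actual=T -> ctr[2]=3
Ev 7: PC=6 idx=2 pred=T actual=T -> ctr[2]=3
Ev 8: PC=2 idx=2 pred=T actual=N -> ctr[2]=2
Ev 9: PC=6 idx=2 pred=T actual=N -> ctr[2]=1
Ev 10: PC=6 idx=2 pred=N actual=T -> ctr[2]=2
Ev 11: PC=6 idx=2 pred=T actual=T -> ctr[2]=3
Ev 12: PC=2 idx=2 pred=T actual=N -> ctr[2]=2
Ev 13: PC=6 idx=2 pred=T actual=T -> ctr[2]=3

Answer: 3 3 3 3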